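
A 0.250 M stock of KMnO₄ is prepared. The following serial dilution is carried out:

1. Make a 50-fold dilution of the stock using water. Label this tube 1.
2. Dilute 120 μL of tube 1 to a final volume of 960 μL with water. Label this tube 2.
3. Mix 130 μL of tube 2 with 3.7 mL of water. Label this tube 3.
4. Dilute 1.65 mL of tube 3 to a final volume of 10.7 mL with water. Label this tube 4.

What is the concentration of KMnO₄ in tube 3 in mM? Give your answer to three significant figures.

0.0212 mM

Step 1: 50-fold → factor 50
Step 2: 120 μL brought to 960 μL → factor 960/120 = 8
Step 3: 130 μL + 3.7 mL = 3830 μL total → factor 3830/130 = 29.462
Dilution factor through tube 3 = 50 × 8 × 29.462 = 11785
[tube 3] = 0.250 M / 11785 = 2.121 × 10^-5 M = 0.0212 mM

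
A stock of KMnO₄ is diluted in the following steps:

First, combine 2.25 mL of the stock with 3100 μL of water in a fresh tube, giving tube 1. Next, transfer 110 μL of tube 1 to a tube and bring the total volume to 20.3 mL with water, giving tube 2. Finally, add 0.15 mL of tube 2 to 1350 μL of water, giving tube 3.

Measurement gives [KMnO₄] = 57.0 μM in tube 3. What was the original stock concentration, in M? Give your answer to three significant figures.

0.250 M

Step 1: 2.25 mL + 3100 μL = 5.35 mL total → factor 5.35/2.25 = 2.3778
Step 2: 110 μL brought to 20.3 mL → factor 20300/110 = 184.55
Step 3: 0.15 mL + 1350 μL = 1.5 mL total → factor 1.5/0.15 = 10
Overall dilution factor = 2.3778 × 184.55 × 10 = 4388.1
Stock = 57.0 μM × 4388.1 = 2.501 × 10^5 μM = 0.250 M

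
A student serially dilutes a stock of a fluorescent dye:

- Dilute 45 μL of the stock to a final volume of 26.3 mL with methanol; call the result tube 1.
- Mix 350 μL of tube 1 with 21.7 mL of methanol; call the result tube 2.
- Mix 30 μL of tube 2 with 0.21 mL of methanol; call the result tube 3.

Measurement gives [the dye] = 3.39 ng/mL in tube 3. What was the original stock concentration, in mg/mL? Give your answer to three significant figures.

0.999 mg/mL

Step 1: 45 μL brought to 26.3 mL → factor 26300/45 = 584.44
Step 2: 350 μL + 21.7 mL = 22050 μL total → factor 22050/350 = 63
Step 3: 30 μL + 0.21 mL = 240 μL total → factor 240/30 = 8
Overall dilution factor = 584.44 × 63 × 8 = 2.9456 × 10^5
Stock = 3.39 ng/mL × 2.9456 × 10^5 = 9.986 × 10^5 ng/mL = 0.999 mg/mL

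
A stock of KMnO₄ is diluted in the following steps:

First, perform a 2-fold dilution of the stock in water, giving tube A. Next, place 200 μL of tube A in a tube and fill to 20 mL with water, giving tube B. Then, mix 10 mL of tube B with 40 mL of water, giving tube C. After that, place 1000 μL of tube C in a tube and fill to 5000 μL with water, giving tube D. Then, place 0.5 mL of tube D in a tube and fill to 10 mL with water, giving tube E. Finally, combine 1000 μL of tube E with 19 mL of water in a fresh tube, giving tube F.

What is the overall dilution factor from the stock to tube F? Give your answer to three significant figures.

2.00 × 10^6

Step 1: 2-fold → factor 2
Step 2: 200 μL brought to 20 mL → factor 20000/200 = 100
Step 3: 10 mL + 40 mL = 50 mL total → factor 50/10 = 5
Step 4: 1000 μL brought to 5000 μL → factor 5000/1000 = 5
Step 5: 0.5 mL brought to 10 mL → factor 10/0.5 = 20
Step 6: 1000 μL + 19 mL = 20000 μL total → factor 20000/1000 = 20
Overall dilution factor = 2 × 100 × 5 × 5 × 20 × 20 = 2 × 10^6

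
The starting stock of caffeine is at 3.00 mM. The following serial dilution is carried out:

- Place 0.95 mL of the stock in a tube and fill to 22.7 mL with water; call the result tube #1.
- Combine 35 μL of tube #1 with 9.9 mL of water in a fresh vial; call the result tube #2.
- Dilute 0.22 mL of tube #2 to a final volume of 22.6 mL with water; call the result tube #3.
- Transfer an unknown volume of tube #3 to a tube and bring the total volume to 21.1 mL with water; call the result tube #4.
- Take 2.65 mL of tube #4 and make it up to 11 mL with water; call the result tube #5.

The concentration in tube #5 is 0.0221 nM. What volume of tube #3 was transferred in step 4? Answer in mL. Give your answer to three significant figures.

Step 1: 0.95 mL brought to 22.7 mL → factor 22.7/0.95 = 23.895
Step 2: 35 μL + 9.9 mL = 9935 μL total → factor 9935/35 = 283.86
Step 3: 0.22 mL brought to 22.6 mL → factor 22.6/0.22 = 102.73
Step 4: v brought to 21.1 mL → factor = 21.1 mL/v
Step 5: 2.65 mL brought to 11 mL → factor 11/2.65 = 4.1509
Product of known-step factors = 2.8922 × 10^6
Overall factor = 3.00 mM / (0.0221 nM) = 1.3575 × 10^8
Step-4 factor = 1.3575 × 10^8 / 2.8922 × 10^6 = 46.935
v = 21.1 mL / 46.935 = 0.450 mL

0.450 mL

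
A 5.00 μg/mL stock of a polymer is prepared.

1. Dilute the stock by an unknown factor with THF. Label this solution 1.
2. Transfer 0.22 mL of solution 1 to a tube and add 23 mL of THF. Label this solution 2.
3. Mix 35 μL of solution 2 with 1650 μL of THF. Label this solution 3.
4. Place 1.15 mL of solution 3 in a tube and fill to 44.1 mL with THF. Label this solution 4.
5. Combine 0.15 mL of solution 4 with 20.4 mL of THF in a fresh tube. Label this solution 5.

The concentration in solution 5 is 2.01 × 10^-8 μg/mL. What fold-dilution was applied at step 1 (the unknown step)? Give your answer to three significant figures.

9.32-fold

Step 1: unknown factor x
Step 2: 0.22 mL + 23 mL = 23.22 mL total → factor 23.22/0.22 = 105.55
Step 3: 35 μL + 1650 μL = 1685 μL total → factor 1685/35 = 48.143
Step 4: 1.15 mL brought to 44.1 mL → factor 44.1/1.15 = 38.348
Step 5: 0.15 mL + 20.4 mL = 20.55 mL total → factor 20.55/0.15 = 137
Product of known-step factors = 2.6695 × 10^7
Overall factor = 5.00 μg/mL / (2.01 × 10^-8 μg/mL) = 2.4876 × 10^8
x = 2.4876 × 10^8 / 2.6695 × 10^7 = 9.32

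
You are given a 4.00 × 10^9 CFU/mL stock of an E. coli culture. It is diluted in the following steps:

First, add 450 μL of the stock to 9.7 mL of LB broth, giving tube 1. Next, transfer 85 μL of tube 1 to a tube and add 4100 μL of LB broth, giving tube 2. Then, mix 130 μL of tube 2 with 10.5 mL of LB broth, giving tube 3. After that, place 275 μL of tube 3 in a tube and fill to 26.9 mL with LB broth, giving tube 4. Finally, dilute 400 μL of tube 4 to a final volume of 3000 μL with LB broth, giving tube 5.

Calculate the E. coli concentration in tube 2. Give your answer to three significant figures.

3.60 × 10^6 CFU/mL

Step 1: 450 μL + 9.7 mL = 10150 μL total → factor 10150/450 = 22.556
Step 2: 85 μL + 4100 μL = 4185 μL total → factor 4185/85 = 49.235
Dilution factor through tube 2 = 22.556 × 49.235 = 1110.5
[tube 2] = 4.00 × 10^9 CFU/mL / 1110.5 = 3.60 × 10^6 CFU/mL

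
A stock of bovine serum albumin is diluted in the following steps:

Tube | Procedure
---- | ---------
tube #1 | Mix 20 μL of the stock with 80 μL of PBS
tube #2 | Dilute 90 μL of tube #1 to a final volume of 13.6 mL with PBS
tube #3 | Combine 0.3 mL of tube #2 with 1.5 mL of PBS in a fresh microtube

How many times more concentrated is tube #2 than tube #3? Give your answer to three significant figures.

6.00

Step 1: 20 μL + 80 μL = 100 μL total → factor 100/20 = 5
Step 2: 90 μL brought to 13.6 mL → factor 13600/90 = 151.11
Step 3: 0.3 mL + 1.5 mL = 1.8 mL total → factor 1.8/0.3 = 6
Dilution factor to tube #2 = 755.56; to tube #3 = 4533.3
[tube #2]/[tube #3] = (factor to tube #3)/(factor to tube #2) = 4533.3/755.56 = 6.00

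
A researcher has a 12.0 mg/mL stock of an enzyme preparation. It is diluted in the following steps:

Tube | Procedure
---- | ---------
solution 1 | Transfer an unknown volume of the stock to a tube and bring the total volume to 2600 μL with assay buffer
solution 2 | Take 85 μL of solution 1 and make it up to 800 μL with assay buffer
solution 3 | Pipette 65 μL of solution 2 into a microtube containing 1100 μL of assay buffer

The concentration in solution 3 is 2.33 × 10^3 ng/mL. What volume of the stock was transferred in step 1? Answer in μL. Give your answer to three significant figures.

Step 1: v brought to 2600 μL → factor = 2600 μL/v
Step 2: 85 μL brought to 800 μL → factor 800/85 = 9.4118
Step 3: 65 μL + 1100 μL = 1165 μL total → factor 1165/65 = 17.923
Product of known-step factors = 168.69
Overall factor = 12.0 mg/mL / (2.33 × 10^3 ng/mL) = 5150.2
Step-1 factor = 5150.2 / 168.69 = 30.531
v = 2600 μL / 30.531 = 85.2 μL

85.2 μL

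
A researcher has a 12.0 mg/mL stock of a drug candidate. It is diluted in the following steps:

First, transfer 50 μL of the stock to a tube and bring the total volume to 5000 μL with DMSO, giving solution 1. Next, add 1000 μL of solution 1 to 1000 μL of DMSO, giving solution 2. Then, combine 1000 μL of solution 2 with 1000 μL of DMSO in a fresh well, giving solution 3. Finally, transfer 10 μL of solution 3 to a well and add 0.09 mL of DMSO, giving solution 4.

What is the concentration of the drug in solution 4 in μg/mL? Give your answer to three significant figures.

Step 1: 50 μL brought to 5000 μL → factor 5000/50 = 100
Step 2: 1000 μL + 1000 μL = 2000 μL total → factor 2000/1000 = 2
Step 3: 1000 μL + 1000 μL = 2000 μL total → factor 2000/1000 = 2
Step 4: 10 μL + 0.09 mL = 100 μL total → factor 100/10 = 10
Overall dilution factor = 100 × 2 × 2 × 10 = 4000
Final = 12.0 mg/mL / 4000 = 0.003000 mg/mL = 3.00 μg/mL

3.00 μg/mL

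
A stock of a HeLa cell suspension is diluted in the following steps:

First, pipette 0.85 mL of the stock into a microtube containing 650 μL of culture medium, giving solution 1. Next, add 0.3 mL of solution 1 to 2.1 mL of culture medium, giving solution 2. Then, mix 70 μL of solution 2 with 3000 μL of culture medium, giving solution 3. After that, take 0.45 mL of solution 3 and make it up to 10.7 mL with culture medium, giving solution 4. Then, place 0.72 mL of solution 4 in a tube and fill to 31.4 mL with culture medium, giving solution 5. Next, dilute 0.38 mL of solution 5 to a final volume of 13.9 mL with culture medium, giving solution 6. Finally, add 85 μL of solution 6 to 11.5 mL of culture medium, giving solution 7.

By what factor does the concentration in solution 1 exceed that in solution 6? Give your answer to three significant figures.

1.33 × 10^7

Step 1: 0.85 mL + 650 μL = 1.5 mL total → factor 1.5/0.85 = 1.7647
Step 2: 0.3 mL + 2.1 mL = 2.4 mL total → factor 2.4/0.3 = 8
Step 3: 70 μL + 3000 μL = 3070 μL total → factor 3070/70 = 43.857
Step 4: 0.45 mL brought to 10.7 mL → factor 10.7/0.45 = 23.778
Step 5: 0.72 mL brought to 31.4 mL → factor 31.4/0.72 = 43.611
Step 6: 0.38 mL brought to 13.9 mL → factor 13.9/0.38 = 36.579
Dilution factor to solution 1 = 1.7647; to solution 6 = 2.3486 × 10^7
[solution 1]/[solution 6] = (factor to solution 6)/(factor to solution 1) = 2.3486 × 10^7/1.7647 = 1.33 × 10^7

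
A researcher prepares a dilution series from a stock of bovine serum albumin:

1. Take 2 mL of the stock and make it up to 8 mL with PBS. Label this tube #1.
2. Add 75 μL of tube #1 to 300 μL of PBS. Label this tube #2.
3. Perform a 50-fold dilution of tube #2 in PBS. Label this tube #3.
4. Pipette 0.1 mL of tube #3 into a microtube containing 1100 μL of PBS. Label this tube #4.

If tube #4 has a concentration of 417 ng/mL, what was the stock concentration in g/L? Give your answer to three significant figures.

Step 1: 2 mL brought to 8 mL → factor 8/2 = 4
Step 2: 75 μL + 300 μL = 375 μL total → factor 375/75 = 5
Step 3: 50-fold → factor 50
Step 4: 0.1 mL + 1100 μL = 1.2 mL total → factor 1.2/0.1 = 12
Overall dilution factor = 4 × 5 × 50 × 12 = 12000
Stock = 417 ng/mL × 12000 = 5.004 × 10^6 ng/mL = 5.00 g/L

5.00 g/L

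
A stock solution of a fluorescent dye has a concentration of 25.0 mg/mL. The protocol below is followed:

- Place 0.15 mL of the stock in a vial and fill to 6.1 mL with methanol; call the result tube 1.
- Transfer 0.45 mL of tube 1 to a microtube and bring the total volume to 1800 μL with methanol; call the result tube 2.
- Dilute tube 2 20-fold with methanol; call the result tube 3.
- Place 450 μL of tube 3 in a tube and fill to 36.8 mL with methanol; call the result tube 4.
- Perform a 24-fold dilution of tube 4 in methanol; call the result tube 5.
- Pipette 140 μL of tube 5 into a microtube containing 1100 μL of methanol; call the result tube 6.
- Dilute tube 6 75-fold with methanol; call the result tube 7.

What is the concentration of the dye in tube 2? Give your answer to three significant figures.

0.154 mg/mL

Step 1: 0.15 mL brought to 6.1 mL → factor 6.1/0.15 = 40.667
Step 2: 0.45 mL brought to 1800 μL → factor 1.8/0.45 = 4
Dilution factor through tube 2 = 40.667 × 4 = 162.67
[tube 2] = 25.0 mg/mL / 162.67 = 0.154 mg/mL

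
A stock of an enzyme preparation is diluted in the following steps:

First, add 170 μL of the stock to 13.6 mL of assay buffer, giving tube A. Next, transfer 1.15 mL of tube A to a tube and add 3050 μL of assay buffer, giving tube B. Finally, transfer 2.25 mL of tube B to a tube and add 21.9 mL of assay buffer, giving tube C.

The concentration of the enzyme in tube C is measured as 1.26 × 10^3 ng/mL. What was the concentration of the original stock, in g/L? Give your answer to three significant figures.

Step 1: 170 μL + 13.6 mL = 13770 μL total → factor 13770/170 = 81
Step 2: 1.15 mL + 3050 μL = 4.2 mL total → factor 4.2/1.15 = 3.6522
Step 3: 2.25 mL + 21.9 mL = 24.15 mL total → factor 24.15/2.25 = 10.733
Overall dilution factor = 81 × 3.6522 × 10.733 = 3175.2
Stock = 1.26 × 10^3 ng/mL × 3175.2 = 4.001 × 10^6 ng/mL = 4.00 g/L

4.00 g/L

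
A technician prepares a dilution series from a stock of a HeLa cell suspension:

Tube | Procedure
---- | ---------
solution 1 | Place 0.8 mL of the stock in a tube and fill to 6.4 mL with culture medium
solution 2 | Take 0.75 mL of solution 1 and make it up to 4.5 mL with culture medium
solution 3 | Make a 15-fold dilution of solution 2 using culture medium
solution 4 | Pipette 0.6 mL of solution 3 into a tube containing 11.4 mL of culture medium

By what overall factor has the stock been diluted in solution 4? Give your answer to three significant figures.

1.44 × 10^4

Step 1: 0.8 mL brought to 6.4 mL → factor 6.4/0.8 = 8
Step 2: 0.75 mL brought to 4.5 mL → factor 4.5/0.75 = 6
Step 3: 15-fold → factor 15
Step 4: 0.6 mL + 11.4 mL = 12 mL total → factor 12/0.6 = 20
Overall dilution factor = 8 × 6 × 15 × 20 = 14400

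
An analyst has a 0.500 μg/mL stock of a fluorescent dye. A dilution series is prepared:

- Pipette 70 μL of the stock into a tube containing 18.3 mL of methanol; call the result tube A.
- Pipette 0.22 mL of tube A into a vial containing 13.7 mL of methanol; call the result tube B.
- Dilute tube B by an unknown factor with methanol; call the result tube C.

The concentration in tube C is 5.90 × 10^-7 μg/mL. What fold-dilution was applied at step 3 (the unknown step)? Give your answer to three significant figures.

Step 1: 70 μL + 18.3 mL = 18370 μL total → factor 18370/70 = 262.43
Step 2: 0.22 mL + 13.7 mL = 13.92 mL total → factor 13.92/0.22 = 63.273
Step 3: unknown factor x
Product of known-step factors = 16605
Overall factor = 0.500 μg/mL / (5.90 × 10^-7 μg/mL) = 8.4746 × 10^5
x = 8.4746 × 10^5 / 16605 = 51.0

51.0-fold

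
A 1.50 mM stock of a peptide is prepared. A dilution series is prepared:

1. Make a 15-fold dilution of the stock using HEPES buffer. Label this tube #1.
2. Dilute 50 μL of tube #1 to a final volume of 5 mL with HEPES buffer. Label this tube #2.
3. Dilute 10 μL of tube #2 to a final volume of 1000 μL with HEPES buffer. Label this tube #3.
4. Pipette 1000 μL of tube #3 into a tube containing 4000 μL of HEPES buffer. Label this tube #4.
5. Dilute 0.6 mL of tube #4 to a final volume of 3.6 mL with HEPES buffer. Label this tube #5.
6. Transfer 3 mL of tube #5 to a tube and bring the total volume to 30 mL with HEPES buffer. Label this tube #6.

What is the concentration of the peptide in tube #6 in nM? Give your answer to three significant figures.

Step 1: 15-fold → factor 15
Step 2: 50 μL brought to 5 mL → factor 5000/50 = 100
Step 3: 10 μL brought to 1000 μL → factor 1000/10 = 100
Step 4: 1000 μL + 4000 μL = 5000 μL total → factor 5000/1000 = 5
Step 5: 0.6 mL brought to 3.6 mL → factor 3.6/0.6 = 6
Step 6: 3 mL brought to 30 mL → factor 30/3 = 10
Dilution factor through tube #6 = 15 × 100 × 100 × 5 × 6 × 10 = 4.5 × 10^7
[tube #6] = 1.50 mM / 4.5 × 10^7 = 3.333 × 10^-8 mM = 0.0333 nM

0.0333 nM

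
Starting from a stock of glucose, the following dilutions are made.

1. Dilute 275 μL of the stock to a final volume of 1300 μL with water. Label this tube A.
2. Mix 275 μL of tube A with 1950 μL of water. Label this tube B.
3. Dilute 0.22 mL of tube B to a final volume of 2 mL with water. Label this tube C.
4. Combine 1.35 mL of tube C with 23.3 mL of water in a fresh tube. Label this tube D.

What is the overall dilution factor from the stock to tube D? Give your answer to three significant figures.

6.35 × 10^3

Step 1: 275 μL brought to 1300 μL → factor 1300/275 = 4.7273
Step 2: 275 μL + 1950 μL = 2225 μL total → factor 2225/275 = 8.0909
Step 3: 0.22 mL brought to 2 mL → factor 2/0.22 = 9.0909
Step 4: 1.35 mL + 23.3 mL = 24.65 mL total → factor 24.65/1.35 = 18.259
Overall dilution factor = 4.7273 × 8.0909 × 9.0909 × 18.259 = 6348.9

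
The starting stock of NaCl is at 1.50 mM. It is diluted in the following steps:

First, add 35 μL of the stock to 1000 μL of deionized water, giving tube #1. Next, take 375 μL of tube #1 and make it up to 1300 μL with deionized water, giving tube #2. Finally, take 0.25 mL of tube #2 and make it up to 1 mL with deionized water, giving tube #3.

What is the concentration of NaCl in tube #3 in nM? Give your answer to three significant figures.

Step 1: 35 μL + 1000 μL = 1035 μL total → factor 1035/35 = 29.571
Step 2: 375 μL brought to 1300 μL → factor 1300/375 = 3.4667
Step 3: 0.25 mL brought to 1 mL → factor 1/0.25 = 4
Overall dilution factor = 29.571 × 3.4667 × 4 = 410.06
Final = 1.50 mM / 410.06 = 0.003658 mM = 3.66 × 10^3 nM

3.66 × 10^3 nM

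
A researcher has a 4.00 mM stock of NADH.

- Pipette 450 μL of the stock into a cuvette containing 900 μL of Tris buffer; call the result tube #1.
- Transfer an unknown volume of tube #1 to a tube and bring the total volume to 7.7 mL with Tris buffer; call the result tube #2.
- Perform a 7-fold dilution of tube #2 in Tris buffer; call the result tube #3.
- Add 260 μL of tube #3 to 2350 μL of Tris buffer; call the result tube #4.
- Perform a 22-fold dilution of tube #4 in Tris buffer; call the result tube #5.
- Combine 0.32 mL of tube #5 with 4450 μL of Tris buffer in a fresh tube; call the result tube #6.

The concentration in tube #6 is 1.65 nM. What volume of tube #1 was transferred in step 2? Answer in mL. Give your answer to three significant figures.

0.220 mL

Step 1: 450 μL + 900 μL = 1350 μL total → factor 1350/450 = 3
Step 2: v brought to 7.7 mL → factor = 7.7 mL/v
Step 3: 7-fold → factor 7
Step 4: 260 μL + 2350 μL = 2610 μL total → factor 2610/260 = 10.038
Step 5: 22-fold → factor 22
Step 6: 0.32 mL + 4450 μL = 4.77 mL total → factor 4.77/0.32 = 14.906
Product of known-step factors = 69132
Overall factor = 4.00 mM / (1.65 nM) = 2.4242 × 10^6
Step-2 factor = 2.4242 × 10^6 / 69132 = 35.067
v = 7.7 mL / 35.067 = 0.220 mL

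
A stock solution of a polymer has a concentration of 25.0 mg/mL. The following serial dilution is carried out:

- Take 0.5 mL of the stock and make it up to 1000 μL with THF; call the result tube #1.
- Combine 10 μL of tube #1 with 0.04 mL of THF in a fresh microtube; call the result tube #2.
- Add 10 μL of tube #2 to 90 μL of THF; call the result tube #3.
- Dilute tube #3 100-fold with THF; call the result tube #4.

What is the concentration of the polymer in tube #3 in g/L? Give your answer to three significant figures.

0.250 g/L

Step 1: 0.5 mL brought to 1000 μL → factor 1/0.5 = 2
Step 2: 10 μL + 0.04 mL = 50 μL total → factor 50/10 = 5
Step 3: 10 μL + 90 μL = 100 μL total → factor 100/10 = 10
Dilution factor through tube #3 = 2 × 5 × 10 = 100
[tube #3] = 25.0 mg/mL / 100 = 0.2500 mg/mL = 0.250 g/L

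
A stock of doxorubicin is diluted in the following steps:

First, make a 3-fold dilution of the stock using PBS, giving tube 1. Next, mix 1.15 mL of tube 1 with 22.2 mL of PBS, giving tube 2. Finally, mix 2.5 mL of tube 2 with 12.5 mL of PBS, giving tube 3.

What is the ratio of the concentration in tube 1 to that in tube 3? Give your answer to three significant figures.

Step 1: 3-fold → factor 3
Step 2: 1.15 mL + 22.2 mL = 23.35 mL total → factor 23.35/1.15 = 20.304
Step 3: 2.5 mL + 12.5 mL = 15 mL total → factor 15/2.5 = 6
Dilution factor to tube 1 = 3; to tube 3 = 365.48
[tube 1]/[tube 3] = (factor to tube 3)/(factor to tube 1) = 365.48/3 = 122

122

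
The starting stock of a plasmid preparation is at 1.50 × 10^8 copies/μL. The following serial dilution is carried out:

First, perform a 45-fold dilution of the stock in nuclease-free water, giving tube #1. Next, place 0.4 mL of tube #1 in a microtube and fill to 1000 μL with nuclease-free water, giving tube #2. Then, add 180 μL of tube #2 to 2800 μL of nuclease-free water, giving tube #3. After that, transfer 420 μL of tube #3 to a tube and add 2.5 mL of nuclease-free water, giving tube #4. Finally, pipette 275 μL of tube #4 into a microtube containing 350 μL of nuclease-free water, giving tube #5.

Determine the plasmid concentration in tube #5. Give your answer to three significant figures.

Step 1: 45-fold → factor 45
Step 2: 0.4 mL brought to 1000 μL → factor 1/0.4 = 2.5
Step 3: 180 μL + 2800 μL = 2980 μL total → factor 2980/180 = 16.556
Step 4: 420 μL + 2.5 mL = 2920 μL total → factor 2920/420 = 6.9524
Step 5: 275 μL + 350 μL = 625 μL total → factor 625/275 = 2.2727
Overall dilution factor = 45 × 2.5 × 16.556 × 6.9524 × 2.2727 = 29429
Final = 1.50 × 10^8 copies/μL / 29429 = 5.10 × 10^3 copies/μL

5.10 × 10^3 copies/μL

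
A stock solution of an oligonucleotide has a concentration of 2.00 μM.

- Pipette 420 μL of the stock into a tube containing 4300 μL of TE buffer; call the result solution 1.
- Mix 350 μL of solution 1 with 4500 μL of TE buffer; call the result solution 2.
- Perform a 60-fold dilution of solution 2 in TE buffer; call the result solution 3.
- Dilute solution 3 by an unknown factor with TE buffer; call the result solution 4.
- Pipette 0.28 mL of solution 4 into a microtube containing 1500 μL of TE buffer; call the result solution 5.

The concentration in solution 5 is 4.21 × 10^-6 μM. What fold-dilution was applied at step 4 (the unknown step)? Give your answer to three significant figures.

8.00-fold

Step 1: 420 μL + 4300 μL = 4720 μL total → factor 4720/420 = 11.238
Step 2: 350 μL + 4500 μL = 4850 μL total → factor 4850/350 = 13.857
Step 3: 60-fold → factor 60
Step 4: unknown factor x
Step 5: 0.28 mL + 1500 μL = 1.78 mL total → factor 1.78/0.28 = 6.3571
Product of known-step factors = 59399
Overall factor = 2.00 μM / (4.21 × 10^-6 μM) = 4.7506 × 10^5
x = 4.7506 × 10^5 / 59399 = 8.00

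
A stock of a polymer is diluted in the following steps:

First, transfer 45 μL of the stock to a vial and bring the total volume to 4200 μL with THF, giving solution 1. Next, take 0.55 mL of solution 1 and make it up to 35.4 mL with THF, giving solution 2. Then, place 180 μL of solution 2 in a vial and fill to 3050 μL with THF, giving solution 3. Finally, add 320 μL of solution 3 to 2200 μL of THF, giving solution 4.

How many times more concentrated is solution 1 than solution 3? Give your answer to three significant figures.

Step 1: 45 μL brought to 4200 μL → factor 4200/45 = 93.333
Step 2: 0.55 mL brought to 35.4 mL → factor 35.4/0.55 = 64.364
Step 3: 180 μL brought to 3050 μL → factor 3050/180 = 16.944
Dilution factor to solution 1 = 93.333; to solution 3 = 1.0179 × 10^5
[solution 1]/[solution 3] = (factor to solution 3)/(factor to solution 1) = 1.0179 × 10^5/93.333 = 1.09 × 10^3

1.09 × 10^3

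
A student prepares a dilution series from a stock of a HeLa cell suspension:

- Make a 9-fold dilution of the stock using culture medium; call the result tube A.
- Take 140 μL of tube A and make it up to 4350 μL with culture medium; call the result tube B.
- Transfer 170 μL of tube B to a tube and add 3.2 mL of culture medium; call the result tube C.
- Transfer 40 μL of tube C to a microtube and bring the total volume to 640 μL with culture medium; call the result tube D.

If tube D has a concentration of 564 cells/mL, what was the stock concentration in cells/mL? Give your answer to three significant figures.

Step 1: 9-fold → factor 9
Step 2: 140 μL brought to 4350 μL → factor 4350/140 = 31.071
Step 3: 170 μL + 3.2 mL = 3370 μL total → factor 3370/170 = 19.824
Step 4: 40 μL brought to 640 μL → factor 640/40 = 16
Overall dilution factor = 9 × 31.071 × 19.824 × 16 = 88696
Stock = 564 cells/mL × 88696 = 5.00 × 10^7 cells/mL

5.00 × 10^7 cells/mL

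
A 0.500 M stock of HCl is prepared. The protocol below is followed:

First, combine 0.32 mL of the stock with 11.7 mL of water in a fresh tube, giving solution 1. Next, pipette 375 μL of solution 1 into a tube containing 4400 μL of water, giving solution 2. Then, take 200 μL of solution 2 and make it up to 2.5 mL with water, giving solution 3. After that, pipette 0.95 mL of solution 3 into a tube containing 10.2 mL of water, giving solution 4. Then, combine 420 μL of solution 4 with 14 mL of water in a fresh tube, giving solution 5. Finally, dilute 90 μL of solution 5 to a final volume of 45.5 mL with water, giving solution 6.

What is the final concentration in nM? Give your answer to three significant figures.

0.411 nM

Step 1: 0.32 mL + 11.7 mL = 12.02 mL total → factor 12.02/0.32 = 37.562
Step 2: 375 μL + 4400 μL = 4775 μL total → factor 4775/375 = 12.733
Step 3: 200 μL brought to 2.5 mL → factor 2500/200 = 12.5
Step 4: 0.95 mL + 10.2 mL = 11.15 mL total → factor 11.15/0.95 = 11.737
Step 5: 420 μL + 14 mL = 14420 μL total → factor 14420/420 = 34.333
Step 6: 90 μL brought to 45.5 mL → factor 45500/90 = 505.56
Overall dilution factor = 37.562 × 12.733 × 12.5 × 11.737 × 34.333 × 505.56 = 1.218 × 10^9
Final = 0.500 M / 1.218 × 10^9 = 4.105 × 10^-10 M = 0.411 nM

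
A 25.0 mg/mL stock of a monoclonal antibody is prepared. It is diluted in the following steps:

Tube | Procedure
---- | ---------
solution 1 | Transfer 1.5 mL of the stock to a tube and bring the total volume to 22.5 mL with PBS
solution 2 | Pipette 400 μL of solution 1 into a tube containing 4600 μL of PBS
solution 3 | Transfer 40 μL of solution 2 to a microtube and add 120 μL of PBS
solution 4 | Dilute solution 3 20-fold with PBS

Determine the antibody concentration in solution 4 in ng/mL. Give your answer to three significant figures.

1.67 × 10^3 ng/mL

Step 1: 1.5 mL brought to 22.5 mL → factor 22.5/1.5 = 15
Step 2: 400 μL + 4600 μL = 5000 μL total → factor 5000/400 = 12.5
Step 3: 40 μL + 120 μL = 160 μL total → factor 160/40 = 4
Step 4: 20-fold → factor 20
Overall dilution factor = 15 × 12.5 × 4 × 20 = 15000
Final = 25.0 mg/mL / 15000 = 0.001667 mg/mL = 1.67 × 10^3 ng/mL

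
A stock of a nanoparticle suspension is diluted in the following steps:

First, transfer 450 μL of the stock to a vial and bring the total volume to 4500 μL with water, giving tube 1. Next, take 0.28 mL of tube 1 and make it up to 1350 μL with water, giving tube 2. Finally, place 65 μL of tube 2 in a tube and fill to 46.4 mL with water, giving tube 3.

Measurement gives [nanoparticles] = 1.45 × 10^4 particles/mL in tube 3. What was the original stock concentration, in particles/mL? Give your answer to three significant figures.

Step 1: 450 μL brought to 4500 μL → factor 4500/450 = 10
Step 2: 0.28 mL brought to 1350 μL → factor 1.35/0.28 = 4.8214
Step 3: 65 μL brought to 46.4 mL → factor 46400/65 = 713.85
Overall dilution factor = 10 × 4.8214 × 713.85 = 34418
Stock = 1.45 × 10^4 particles/mL × 34418 = 4.99 × 10^8 particles/mL

4.99 × 10^8 particles/mL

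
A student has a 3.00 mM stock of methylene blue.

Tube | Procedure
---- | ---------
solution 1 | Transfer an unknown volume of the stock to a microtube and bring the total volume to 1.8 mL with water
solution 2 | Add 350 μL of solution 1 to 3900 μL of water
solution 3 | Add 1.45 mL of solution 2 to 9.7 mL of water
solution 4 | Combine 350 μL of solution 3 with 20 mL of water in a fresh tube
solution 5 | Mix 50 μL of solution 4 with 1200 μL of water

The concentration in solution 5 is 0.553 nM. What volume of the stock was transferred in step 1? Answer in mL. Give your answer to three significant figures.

0.0450 mL

Step 1: v brought to 1.8 mL → factor = 1.8 mL/v
Step 2: 350 μL + 3900 μL = 4250 μL total → factor 4250/350 = 12.143
Step 3: 1.45 mL + 9.7 mL = 11.15 mL total → factor 11.15/1.45 = 7.6897
Step 4: 350 μL + 20 mL = 20350 μL total → factor 20350/350 = 58.143
Step 5: 50 μL + 1200 μL = 1250 μL total → factor 1250/50 = 25
Product of known-step factors = 1.3573 × 10^5
Overall factor = 3.00 mM / (0.553 nM) = 5.425 × 10^6
Step-1 factor = 5.425 × 10^6 / 1.3573 × 10^5 = 39.97
v = 1.8 mL / 39.97 = 0.0450 mL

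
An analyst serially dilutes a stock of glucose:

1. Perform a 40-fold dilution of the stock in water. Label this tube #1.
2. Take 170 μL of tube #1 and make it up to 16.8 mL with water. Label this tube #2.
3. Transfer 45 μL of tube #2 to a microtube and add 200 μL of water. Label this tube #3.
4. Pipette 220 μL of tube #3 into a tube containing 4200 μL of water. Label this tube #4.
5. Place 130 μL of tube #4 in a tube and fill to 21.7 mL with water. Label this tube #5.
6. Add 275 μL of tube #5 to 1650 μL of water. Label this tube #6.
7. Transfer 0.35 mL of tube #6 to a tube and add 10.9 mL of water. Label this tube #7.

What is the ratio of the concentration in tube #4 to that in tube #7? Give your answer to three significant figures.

Step 1: 40-fold → factor 40
Step 2: 170 μL brought to 16.8 mL → factor 16800/170 = 98.824
Step 3: 45 μL + 200 μL = 245 μL total → factor 245/45 = 5.4444
Step 4: 220 μL + 4200 μL = 4420 μL total → factor 4420/220 = 20.091
Step 5: 130 μL brought to 21.7 mL → factor 21700/130 = 166.92
Step 6: 275 μL + 1650 μL = 1925 μL total → factor 1925/275 = 7
Step 7: 0.35 mL + 10.9 mL = 11.25 mL total → factor 11.25/0.35 = 32.143
Dilution factor to tube #4 = 4.3239 × 10^5; to tube #7 = 1.6239 × 10^10
[tube #4]/[tube #7] = (factor to tube #7)/(factor to tube #4) = 1.6239 × 10^10/4.3239 × 10^5 = 3.76 × 10^4

3.76 × 10^4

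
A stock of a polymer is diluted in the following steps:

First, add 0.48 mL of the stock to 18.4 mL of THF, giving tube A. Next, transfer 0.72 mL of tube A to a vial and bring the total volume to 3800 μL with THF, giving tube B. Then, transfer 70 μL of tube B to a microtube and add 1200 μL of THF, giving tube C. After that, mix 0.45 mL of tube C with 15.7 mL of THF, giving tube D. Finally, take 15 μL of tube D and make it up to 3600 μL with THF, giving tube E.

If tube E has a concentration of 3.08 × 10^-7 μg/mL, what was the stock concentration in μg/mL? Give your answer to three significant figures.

9.99 μg/mL

Step 1: 0.48 mL + 18.4 mL = 18.88 mL total → factor 18.88/0.48 = 39.333
Step 2: 0.72 mL brought to 3800 μL → factor 3.8/0.72 = 5.2778
Step 3: 70 μL + 1200 μL = 1270 μL total → factor 1270/70 = 18.143
Step 4: 0.45 mL + 15.7 mL = 16.15 mL total → factor 16.15/0.45 = 35.889
Step 5: 15 μL brought to 3600 μL → factor 3600/15 = 240
Overall dilution factor = 39.333 × 5.2778 × 18.143 × 35.889 × 240 = 3.2441 × 10^7
Stock = 3.08 × 10^-7 μg/mL × 3.2441 × 10^7 = 9.99 μg/mL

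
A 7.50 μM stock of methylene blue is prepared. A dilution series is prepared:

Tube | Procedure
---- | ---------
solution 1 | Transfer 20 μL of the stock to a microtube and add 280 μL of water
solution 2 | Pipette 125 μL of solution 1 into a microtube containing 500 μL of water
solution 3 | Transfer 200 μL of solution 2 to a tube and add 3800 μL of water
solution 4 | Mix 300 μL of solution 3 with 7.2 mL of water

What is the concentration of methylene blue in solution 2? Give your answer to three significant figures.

Step 1: 20 μL + 280 μL = 300 μL total → factor 300/20 = 15
Step 2: 125 μL + 500 μL = 625 μL total → factor 625/125 = 5
Dilution factor through solution 2 = 15 × 5 = 75
[solution 2] = 7.50 μM / 75 = 0.100 μM

0.100 μM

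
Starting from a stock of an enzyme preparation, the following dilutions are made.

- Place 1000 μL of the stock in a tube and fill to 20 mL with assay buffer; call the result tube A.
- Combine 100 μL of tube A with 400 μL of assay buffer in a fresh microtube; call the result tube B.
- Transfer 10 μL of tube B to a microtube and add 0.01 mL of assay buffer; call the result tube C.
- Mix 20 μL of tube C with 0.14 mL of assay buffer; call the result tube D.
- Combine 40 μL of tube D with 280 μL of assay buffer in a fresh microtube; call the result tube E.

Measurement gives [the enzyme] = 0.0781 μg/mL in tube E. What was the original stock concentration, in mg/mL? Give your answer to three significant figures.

Step 1: 1000 μL brought to 20 mL → factor 20000/1000 = 20
Step 2: 100 μL + 400 μL = 500 μL total → factor 500/100 = 5
Step 3: 10 μL + 0.01 mL = 20 μL total → factor 20/10 = 2
Step 4: 20 μL + 0.14 mL = 160 μL total → factor 160/20 = 8
Step 5: 40 μL + 280 μL = 320 μL total → factor 320/40 = 8
Overall dilution factor = 20 × 5 × 2 × 8 × 8 = 12800
Stock = 0.0781 μg/mL × 12800 = 999.7 μg/mL = 1.00 mg/mL

1.00 mg/mL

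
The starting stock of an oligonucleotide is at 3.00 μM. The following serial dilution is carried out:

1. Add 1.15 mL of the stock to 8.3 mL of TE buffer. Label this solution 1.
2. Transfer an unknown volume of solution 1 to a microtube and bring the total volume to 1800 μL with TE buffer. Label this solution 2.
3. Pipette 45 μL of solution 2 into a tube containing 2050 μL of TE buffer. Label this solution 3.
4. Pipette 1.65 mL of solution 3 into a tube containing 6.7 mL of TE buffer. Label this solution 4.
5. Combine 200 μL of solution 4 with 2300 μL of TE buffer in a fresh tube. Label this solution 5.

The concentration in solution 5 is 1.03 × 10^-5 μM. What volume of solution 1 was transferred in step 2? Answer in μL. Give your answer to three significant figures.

Step 1: 1.15 mL + 8.3 mL = 9.45 mL total → factor 9.45/1.15 = 8.2174
Step 2: v brought to 1800 μL → factor = 1800 μL/v
Step 3: 45 μL + 2050 μL = 2095 μL total → factor 2095/45 = 46.556
Step 4: 1.65 mL + 6.7 mL = 8.35 mL total → factor 8.35/1.65 = 5.0606
Step 5: 200 μL + 2300 μL = 2500 μL total → factor 2500/200 = 12.5
Product of known-step factors = 24200
Overall factor = 3.00 μM / (1.03 × 10^-5 μM) = 2.9126 × 10^5
Step-2 factor = 2.9126 × 10^5 / 24200 = 12.036
v = 1800 μL / 12.036 = 150 μL

150 μL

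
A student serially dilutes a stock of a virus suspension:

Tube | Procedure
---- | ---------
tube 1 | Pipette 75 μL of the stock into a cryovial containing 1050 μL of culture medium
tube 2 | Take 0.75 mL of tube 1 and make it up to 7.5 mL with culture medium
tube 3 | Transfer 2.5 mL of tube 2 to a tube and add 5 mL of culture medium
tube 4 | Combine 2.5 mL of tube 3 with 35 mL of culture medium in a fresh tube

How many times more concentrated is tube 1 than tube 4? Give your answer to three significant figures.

Step 1: 75 μL + 1050 μL = 1125 μL total → factor 1125/75 = 15
Step 2: 0.75 mL brought to 7.5 mL → factor 7.5/0.75 = 10
Step 3: 2.5 mL + 5 mL = 7.5 mL total → factor 7.5/2.5 = 3
Step 4: 2.5 mL + 35 mL = 37.5 mL total → factor 37.5/2.5 = 15
Dilution factor to tube 1 = 15; to tube 4 = 6750
[tube 1]/[tube 4] = (factor to tube 4)/(factor to tube 1) = 6750/15 = 450

450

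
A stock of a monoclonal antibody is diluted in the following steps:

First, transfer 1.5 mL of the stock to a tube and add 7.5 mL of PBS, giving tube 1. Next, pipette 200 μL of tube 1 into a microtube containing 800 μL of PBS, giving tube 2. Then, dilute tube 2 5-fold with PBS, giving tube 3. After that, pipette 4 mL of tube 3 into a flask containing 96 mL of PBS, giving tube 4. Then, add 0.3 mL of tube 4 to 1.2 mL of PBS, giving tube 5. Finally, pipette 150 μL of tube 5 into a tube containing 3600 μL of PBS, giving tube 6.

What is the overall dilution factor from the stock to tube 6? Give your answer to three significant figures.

4.69 × 10^5

Step 1: 1.5 mL + 7.5 mL = 9 mL total → factor 9/1.5 = 6
Step 2: 200 μL + 800 μL = 1000 μL total → factor 1000/200 = 5
Step 3: 5-fold → factor 5
Step 4: 4 mL + 96 mL = 100 mL total → factor 100/4 = 25
Step 5: 0.3 mL + 1.2 mL = 1.5 mL total → factor 1.5/0.3 = 5
Step 6: 150 μL + 3600 μL = 3750 μL total → factor 3750/150 = 25
Overall dilution factor = 6 × 5 × 5 × 25 × 5 × 25 = 4.6875 × 10^5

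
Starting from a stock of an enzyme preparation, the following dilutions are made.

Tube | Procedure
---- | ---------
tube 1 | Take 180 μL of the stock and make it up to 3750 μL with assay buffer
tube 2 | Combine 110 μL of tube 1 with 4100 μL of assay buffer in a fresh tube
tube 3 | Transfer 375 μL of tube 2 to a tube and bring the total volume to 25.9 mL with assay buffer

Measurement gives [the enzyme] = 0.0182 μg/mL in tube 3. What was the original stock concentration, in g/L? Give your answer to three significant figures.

1.00 g/L

Step 1: 180 μL brought to 3750 μL → factor 3750/180 = 20.833
Step 2: 110 μL + 4100 μL = 4210 μL total → factor 4210/110 = 38.273
Step 3: 375 μL brought to 25.9 mL → factor 25900/375 = 69.067
Overall dilution factor = 20.833 × 38.273 × 69.067 = 55070
Stock = 0.0182 μg/mL × 55070 = 1002 μg/mL = 1.00 g/L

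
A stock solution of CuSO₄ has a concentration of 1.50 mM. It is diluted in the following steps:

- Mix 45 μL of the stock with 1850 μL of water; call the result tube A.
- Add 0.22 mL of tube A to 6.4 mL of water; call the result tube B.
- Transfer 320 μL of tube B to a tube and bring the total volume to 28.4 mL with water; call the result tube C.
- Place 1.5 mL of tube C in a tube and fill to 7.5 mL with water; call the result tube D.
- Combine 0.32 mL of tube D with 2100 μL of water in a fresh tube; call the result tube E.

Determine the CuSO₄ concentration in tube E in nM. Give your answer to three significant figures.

Step 1: 45 μL + 1850 μL = 1895 μL total → factor 1895/45 = 42.111
Step 2: 0.22 mL + 6.4 mL = 6.62 mL total → factor 6.62/0.22 = 30.091
Step 3: 320 μL brought to 28.4 mL → factor 28400/320 = 88.75
Step 4: 1.5 mL brought to 7.5 mL → factor 7.5/1.5 = 5
Step 5: 0.32 mL + 2100 μL = 2.42 mL total → factor 2.42/0.32 = 7.5625
Overall dilution factor = 42.111 × 30.091 × 88.75 × 5 × 7.5625 = 4.2524 × 10^6
Final = 1.50 mM / 4.2524 × 10^6 = 3.527 × 10^-7 mM = 0.353 nM

0.353 nM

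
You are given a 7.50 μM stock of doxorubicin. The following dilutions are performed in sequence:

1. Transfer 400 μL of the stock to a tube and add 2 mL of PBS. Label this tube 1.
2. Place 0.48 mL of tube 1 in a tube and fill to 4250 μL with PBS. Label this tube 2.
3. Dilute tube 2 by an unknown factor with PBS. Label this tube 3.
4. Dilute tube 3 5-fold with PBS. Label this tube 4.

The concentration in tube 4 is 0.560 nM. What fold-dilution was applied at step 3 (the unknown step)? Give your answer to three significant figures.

Step 1: 400 μL + 2 mL = 2400 μL total → factor 2400/400 = 6
Step 2: 0.48 mL brought to 4250 μL → factor 4.25/0.48 = 8.8542
Step 3: unknown factor x
Step 4: 5-fold → factor 5
Product of known-step factors = 265.62
Overall factor = 7.50 μM / (0.560 nM) = 13393
x = 13393 / 265.62 = 50.4

50.4-fold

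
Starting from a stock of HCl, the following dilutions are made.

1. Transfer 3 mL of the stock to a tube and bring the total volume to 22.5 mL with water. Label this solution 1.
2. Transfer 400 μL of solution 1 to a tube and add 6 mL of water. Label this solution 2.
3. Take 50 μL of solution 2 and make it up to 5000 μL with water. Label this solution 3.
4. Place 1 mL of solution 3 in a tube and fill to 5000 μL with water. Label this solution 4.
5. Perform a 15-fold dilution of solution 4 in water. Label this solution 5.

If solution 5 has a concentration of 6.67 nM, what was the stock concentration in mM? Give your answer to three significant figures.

6.00 mM

Step 1: 3 mL brought to 22.5 mL → factor 22.5/3 = 7.5
Step 2: 400 μL + 6 mL = 6400 μL total → factor 6400/400 = 16
Step 3: 50 μL brought to 5000 μL → factor 5000/50 = 100
Step 4: 1 mL brought to 5000 μL → factor 5/1 = 5
Step 5: 15-fold → factor 15
Overall dilution factor = 7.5 × 16 × 100 × 5 × 15 = 9 × 10^5
Stock = 6.67 nM × 9 × 10^5 = 6.003 × 10^6 nM = 6.00 mM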